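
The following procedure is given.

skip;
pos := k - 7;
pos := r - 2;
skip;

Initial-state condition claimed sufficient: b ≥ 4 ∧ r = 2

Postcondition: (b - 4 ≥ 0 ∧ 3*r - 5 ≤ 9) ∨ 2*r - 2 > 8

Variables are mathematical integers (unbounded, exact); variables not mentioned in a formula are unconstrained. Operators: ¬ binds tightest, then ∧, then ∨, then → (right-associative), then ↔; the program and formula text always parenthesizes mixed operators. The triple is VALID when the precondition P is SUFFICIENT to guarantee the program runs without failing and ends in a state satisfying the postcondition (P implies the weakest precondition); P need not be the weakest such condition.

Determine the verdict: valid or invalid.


Working backward. After the program, the postcondition (b - 4 ≥ 0 ∧ 3*r - 5 ≤ 9) ∨ 2*r - 2 > 8 must hold; in canonical form it is (b ≥ 4 ∧ 3*r ≤ 14) ∨ 2*r > 10.
Before skip: (b ≥ 4 ∧ 3*r ≤ 14) ∨ 2*r > 10
Before pos := r - 2: (b ≥ 4 ∧ 3*r ≤ 14) ∨ 2*r > 10
Before pos := k - 7: (b ≥ 4 ∧ 3*r ≤ 14) ∨ 2*r > 10
Before skip: (b ≥ 4 ∧ 3*r ≤ 14) ∨ 2*r > 10
The weakest precondition is (b ≥ 4 ∧ 3*r ≤ 14) ∨ 2*r > 10.
Check whether b ≥ 4 ∧ r = 2 implies it.
Every state satisfying the precondition satisfies the weakest precondition: the implication holds.
Answer: valid


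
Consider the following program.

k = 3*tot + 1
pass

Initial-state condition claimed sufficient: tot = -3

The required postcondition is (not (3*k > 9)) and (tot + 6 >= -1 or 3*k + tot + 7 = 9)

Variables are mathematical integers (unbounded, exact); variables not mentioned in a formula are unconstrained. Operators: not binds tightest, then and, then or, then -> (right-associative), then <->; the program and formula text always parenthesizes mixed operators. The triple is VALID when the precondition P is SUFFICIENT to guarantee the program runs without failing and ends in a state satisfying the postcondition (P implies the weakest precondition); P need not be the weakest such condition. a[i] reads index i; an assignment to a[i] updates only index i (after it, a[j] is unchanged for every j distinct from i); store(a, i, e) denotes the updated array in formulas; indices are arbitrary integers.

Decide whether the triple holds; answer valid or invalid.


Working backward. After the program, the postcondition (not (3*k > 9)) and (tot + 6 >= -1 or 3*k + tot + 7 = 9) must hold; in canonical form it is (not (3*k > 9)) and (tot >= -7 or 3*k + tot = 2).
Before skip: (not (3*k > 9)) and (tot >= -7 or 3*k + tot = 2)
Before k := 3*tot + 1: (not (9*tot > 6)) and (tot >= -7 or 10*tot = -1)
The weakest precondition is (not (9*tot > 6)) and (tot >= -7 or 10*tot = -1).
Check whether tot = -3 implies it.
Every state satisfying the precondition satisfies the weakest precondition: the implication holds.
Answer: valid


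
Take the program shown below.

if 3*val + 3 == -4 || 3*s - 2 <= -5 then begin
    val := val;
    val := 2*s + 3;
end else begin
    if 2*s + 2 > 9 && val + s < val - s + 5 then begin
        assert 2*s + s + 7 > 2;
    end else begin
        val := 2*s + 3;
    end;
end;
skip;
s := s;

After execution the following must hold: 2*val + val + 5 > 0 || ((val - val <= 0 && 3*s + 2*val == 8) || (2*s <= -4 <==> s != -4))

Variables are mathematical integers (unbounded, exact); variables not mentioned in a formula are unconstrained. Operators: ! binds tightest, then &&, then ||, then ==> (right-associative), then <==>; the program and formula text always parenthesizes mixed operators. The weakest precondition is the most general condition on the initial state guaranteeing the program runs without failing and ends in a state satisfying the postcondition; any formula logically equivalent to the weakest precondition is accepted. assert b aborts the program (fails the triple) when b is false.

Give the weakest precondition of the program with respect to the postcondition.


Working backward. After the program, the postcondition 2*val + val + 5 > 0 || ((val - val <= 0 && 3*s + 2*val == 8) || (2*s <= -4 <==> s != -4)) must hold; in canonical form it is 3*val > -5 || 3*s + 2*val == 8 || (2*s <= -4 <==> s != -4).
Before s := s: 3*val > -5 || 3*s + 2*val == 8 || (2*s <= -4 <==> s != -4)
Before skip: 3*val > -5 || 3*s + 2*val == 8 || (2*s <= -4 <==> s != -4)
Then branch requires 6*s > -14 || 7*s == 2 || (2*s <= -4 <==> s != -4); else branch requires ((2*s > 7 && 2*s < 5) ==> (3*s > -5 && (3*val > -5 || 3*s + 2*val == 8 || (2*s <= -4 <==> s != -4)))) && ((!(2*s > 7 && 2*s < 5)) ==> (6*s > -14 || 7*s == 2 || (2*s <= -4 <==> s != -4))).
Before the if: ((3*val == -7 || 3*s <= -3) ==> (6*s > -14 || 7*s == 2 || (2*s <= -4 <==> s != -4))) && ((!(3*val == -7 || 3*s <= -3)) ==> (((2*s > 7 && 2*s < 5) ==> (3*s > -5 && (3*val > -5 || 3*s + 2*val == 8 || (2*s <= -4 <==> s != -4)))) && ((!(2*s > 7 && 2*s < 5)) ==> (6*s > -14 || 7*s == 2 || (2*s <= -4 <==> s != -4)))))
Answer: WP = ((3*val == -7 || 3*s <= -3) ==> (6*s > -14 || 7*s == 2 || (2*s <= -4 <==> s != -4))) && ((!(3*val == -7 || 3*s <= -3)) ==> (((2*s > 7 && 2*s < 5) ==> (3*s > -5 && (3*val > -5 || 3*s + 2*val == 8 || (2*s <= -4 <==> s != -4)))) && ((!(2*s > 7 && 2*s < 5)) ==> (6*s > -14 || 7*s == 2 || (2*s <= -4 <==> s != -4)))))


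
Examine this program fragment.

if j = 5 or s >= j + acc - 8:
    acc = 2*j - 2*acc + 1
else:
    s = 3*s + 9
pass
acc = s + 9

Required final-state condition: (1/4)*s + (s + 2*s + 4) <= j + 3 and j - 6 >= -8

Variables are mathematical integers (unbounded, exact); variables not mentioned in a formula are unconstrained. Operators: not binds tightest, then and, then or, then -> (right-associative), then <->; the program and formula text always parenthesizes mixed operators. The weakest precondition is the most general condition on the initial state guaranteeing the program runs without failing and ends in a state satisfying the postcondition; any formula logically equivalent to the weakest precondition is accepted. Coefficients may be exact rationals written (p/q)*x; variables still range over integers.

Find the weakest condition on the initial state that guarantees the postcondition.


Working backward. After the program, the postcondition (1/4)*s + (s + 2*s + 4) <= j + 3 and j - 6 >= -8 must hold; in canonical form it is (13/4)*s <= j - 1 and j >= -2.
Before acc := s + 9: (13/4)*s <= j - 1 and j >= -2
Before skip: (13/4)*s <= j - 1 and j >= -2
Then branch requires (13/4)*s <= j - 1 and j >= -2; else branch requires (39/4)*s <= j - 121/4 and j >= -2.
Before the if: ((j = 5 or s >= acc + j - 8) -> ((13/4)*s <= j - 1 and j >= -2)) and ((not (j = 5 or s >= acc + j - 8)) -> ((39/4)*s <= j - 121/4 and j >= -2))
Answer: WP = ((j = 5 or s >= acc + j - 8) -> ((13/4)*s <= j - 1 and j >= -2)) and ((not (j = 5 or s >= acc + j - 8)) -> ((39/4)*s <= j - 121/4 and j >= -2))


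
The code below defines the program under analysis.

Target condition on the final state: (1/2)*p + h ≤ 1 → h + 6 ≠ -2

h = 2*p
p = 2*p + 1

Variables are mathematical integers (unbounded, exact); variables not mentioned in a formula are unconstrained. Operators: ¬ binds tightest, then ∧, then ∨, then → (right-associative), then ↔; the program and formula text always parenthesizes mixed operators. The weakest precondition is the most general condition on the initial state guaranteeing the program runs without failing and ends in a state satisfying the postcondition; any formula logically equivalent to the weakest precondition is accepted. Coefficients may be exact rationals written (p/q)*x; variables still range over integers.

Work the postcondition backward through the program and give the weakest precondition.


Working backward. After the program, the postcondition (1/2)*p + h ≤ 1 → h + 6 ≠ -2 must hold; in canonical form it is h + (1/2)*p ≤ 1 → h ≠ -8.
Before p := 2*p + 1: h + p ≤ 1/2 → h ≠ -8
Before h := 2*p: 3*p ≤ 1/2 → 2*p ≠ -8
Answer: WP = 3*p ≤ 1/2 → 2*p ≠ -8


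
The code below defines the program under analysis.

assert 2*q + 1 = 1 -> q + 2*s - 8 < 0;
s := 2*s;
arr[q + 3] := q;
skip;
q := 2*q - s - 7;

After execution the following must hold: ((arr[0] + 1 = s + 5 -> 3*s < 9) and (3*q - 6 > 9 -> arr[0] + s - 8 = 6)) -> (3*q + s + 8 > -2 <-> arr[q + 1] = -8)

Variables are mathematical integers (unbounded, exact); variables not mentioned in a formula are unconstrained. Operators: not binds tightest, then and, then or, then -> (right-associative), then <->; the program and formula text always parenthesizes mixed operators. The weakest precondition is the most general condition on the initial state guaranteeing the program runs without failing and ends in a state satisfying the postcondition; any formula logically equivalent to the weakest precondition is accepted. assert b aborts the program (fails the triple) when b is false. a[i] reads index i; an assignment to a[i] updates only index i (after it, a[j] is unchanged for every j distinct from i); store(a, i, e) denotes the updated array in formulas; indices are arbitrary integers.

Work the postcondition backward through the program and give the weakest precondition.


Working backward. After the program, the postcondition ((arr[0] + 1 = s + 5 -> 3*s < 9) and (3*q - 6 > 9 -> arr[0] + s - 8 = 6)) -> (3*q + s + 8 > -2 <-> arr[q + 1] = -8) must hold; in canonical form it is ((arr[0] = s + 4 -> 3*s < 9) and (3*q > 15 -> arr[0] + s = 14)) -> (3*q + s > -10 <-> arr[q + 1] = -8).
Before q := 2*q - s - 7: ((arr[0] = s + 4 -> 3*s < 9) and (6*q > 3*s + 36 -> arr[0] + s = 14)) -> (6*q > 2*s + 11 <-> arr[2*q - s - 6] = -8)
Before skip: ((arr[0] = s + 4 -> 3*s < 9) and (6*q > 3*s + 36 -> arr[0] + s = 14)) -> (6*q > 2*s + 11 <-> arr[2*q - s - 6] = -8)
Before arr[q + 3] := q: ((store(arr, q + 3, q)[0] = s + 4 -> 3*s < 9) and (6*q > 3*s + 36 -> store(arr, q + 3, q)[0] + s = 14)) -> (6*q > 2*s + 11 <-> store(arr, q + 3, q)[2*q - s - 6] = -8)
Before s := 2*s: ((store(arr, q + 3, q)[0] = 2*s + 4 -> 6*s < 9) and (6*q > 6*s + 36 -> store(arr, q + 3, q)[0] + 2*s = 14)) -> (6*q > 4*s + 11 <-> store(arr, q + 3, q)[2*q - 2*s - 6] = -8)
Before assert 2*q + 1 = 1 -> q + 2*s - 8 < 0: (2*q = 0 -> q + 2*s < 8) and (((store(arr, q + 3, q)[0] = 2*s + 4 -> 6*s < 9) and (6*q > 6*s + 36 -> store(arr, q + 3, q)[0] + 2*s = 14)) -> (6*q > 4*s + 11 <-> store(arr, q + 3, q)[2*q - 2*s - 6] = -8))
Answer: WP = (2*q = 0 -> q + 2*s < 8) and (((store(arr, q + 3, q)[0] = 2*s + 4 -> 6*s < 9) and (6*q > 6*s + 36 -> store(arr, q + 3, q)[0] + 2*s = 14)) -> (6*q > 4*s + 11 <-> store(arr, q + 3, q)[2*q - 2*s - 6] = -8))


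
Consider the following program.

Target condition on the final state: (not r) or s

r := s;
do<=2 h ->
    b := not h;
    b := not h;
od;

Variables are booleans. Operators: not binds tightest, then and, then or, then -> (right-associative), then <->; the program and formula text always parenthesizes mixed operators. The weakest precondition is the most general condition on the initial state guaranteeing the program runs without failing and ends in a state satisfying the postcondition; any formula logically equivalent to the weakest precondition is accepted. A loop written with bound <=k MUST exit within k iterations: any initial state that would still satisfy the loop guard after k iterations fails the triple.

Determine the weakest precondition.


Working backward. After the program, (not r) or s must hold.
Before the loop (bound <=2), unroll the exhaustion recursion (WP_0 = exit-now case; WP_j = one more guarded iteration, up to j = 2):
  WP_0: (not h) and ((not r) or s)
  WP_1: (h -> ((not h) and ((not r) or s))) and ((not h) -> ((not r) or s))
  WP_2: (h -> ((h -> ((not h) and ((not r) or s))) and ((not h) -> ((not r) or s)))) and ((not h) -> ((not r) or s))
So before the loop: (h -> ((h -> ((not h) and ((not r) or s))) and ((not h) -> ((not r) or s)))) and ((not h) -> ((not r) or s))
Before r := s: h -> (h -> (not h))
Answer: WP = h -> (h -> (not h))


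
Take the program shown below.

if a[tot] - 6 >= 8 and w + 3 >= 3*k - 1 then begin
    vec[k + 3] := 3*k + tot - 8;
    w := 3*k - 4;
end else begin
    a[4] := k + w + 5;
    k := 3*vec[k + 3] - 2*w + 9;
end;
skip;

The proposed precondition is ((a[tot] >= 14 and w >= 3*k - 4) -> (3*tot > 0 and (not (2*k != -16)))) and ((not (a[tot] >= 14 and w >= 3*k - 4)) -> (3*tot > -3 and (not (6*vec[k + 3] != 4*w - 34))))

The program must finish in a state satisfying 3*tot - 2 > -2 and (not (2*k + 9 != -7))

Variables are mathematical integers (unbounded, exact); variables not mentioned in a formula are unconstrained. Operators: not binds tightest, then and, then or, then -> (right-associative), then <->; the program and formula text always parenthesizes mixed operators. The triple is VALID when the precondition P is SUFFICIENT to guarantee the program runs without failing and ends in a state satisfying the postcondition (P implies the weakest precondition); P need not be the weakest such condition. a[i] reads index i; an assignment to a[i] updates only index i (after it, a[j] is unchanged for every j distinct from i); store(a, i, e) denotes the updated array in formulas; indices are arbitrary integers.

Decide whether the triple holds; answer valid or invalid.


Working backward. After the program, the postcondition 3*tot - 2 > -2 and (not (2*k + 9 != -7)) must hold; in canonical form it is 3*tot > 0 and (not (2*k != -16)).
Before skip: 3*tot > 0 and (not (2*k != -16))
Then branch requires 3*tot > 0 and (not (2*k != -16)); else branch requires 3*tot > 0 and (not (6*vec[k + 3] != 4*w - 34)).
Before the if: ((a[tot] >= 14 and w >= 3*k - 4) -> (3*tot > 0 and (not (2*k != -16)))) and ((not (a[tot] >= 14 and w >= 3*k - 4)) -> (3*tot > 0 and (not (6*vec[k + 3] != 4*w - 34))))
The weakest precondition is ((a[tot] >= 14 and w >= 3*k - 4) -> (3*tot > 0 and (not (2*k != -16)))) and ((not (a[tot] >= 14 and w >= 3*k - 4)) -> (3*tot > 0 and (not (6*vec[k + 3] != 4*w - 34)))).
Check whether ((a[tot] >= 14 and w >= 3*k - 4) -> (3*tot > 0 and (not (2*k != -16)))) and ((not (a[tot] >= 14 and w >= 3*k - 4)) -> (3*tot > -3 and (not (6*vec[k + 3] != 4*w - 34)))) implies it.
Countermodel: at the initial state a = {[0] = 13, [5] = 13, elsewhere 13}, k = 2, tot = 0, vec = {[0] = -5, [5] = -5, elsewhere -5}, w = 1, the precondition holds but the weakest precondition fails.
Answer: invalid


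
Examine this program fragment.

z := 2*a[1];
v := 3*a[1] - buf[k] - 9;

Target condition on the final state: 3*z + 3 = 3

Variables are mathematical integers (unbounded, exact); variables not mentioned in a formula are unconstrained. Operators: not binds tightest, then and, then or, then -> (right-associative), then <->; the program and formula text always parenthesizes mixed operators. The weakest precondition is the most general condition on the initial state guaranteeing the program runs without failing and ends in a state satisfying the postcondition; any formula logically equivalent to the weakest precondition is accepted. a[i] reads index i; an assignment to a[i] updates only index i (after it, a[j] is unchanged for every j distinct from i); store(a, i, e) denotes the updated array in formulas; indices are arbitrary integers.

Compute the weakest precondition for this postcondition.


Working backward. After the program, the postcondition 3*z + 3 = 3 must hold; in canonical form it is 3*z = 0.
Before v := 3*a[1] - buf[k] - 9: 3*z = 0
Before z := 2*a[1]: 6*a[1] = 0
Answer: WP = 6*a[1] = 0


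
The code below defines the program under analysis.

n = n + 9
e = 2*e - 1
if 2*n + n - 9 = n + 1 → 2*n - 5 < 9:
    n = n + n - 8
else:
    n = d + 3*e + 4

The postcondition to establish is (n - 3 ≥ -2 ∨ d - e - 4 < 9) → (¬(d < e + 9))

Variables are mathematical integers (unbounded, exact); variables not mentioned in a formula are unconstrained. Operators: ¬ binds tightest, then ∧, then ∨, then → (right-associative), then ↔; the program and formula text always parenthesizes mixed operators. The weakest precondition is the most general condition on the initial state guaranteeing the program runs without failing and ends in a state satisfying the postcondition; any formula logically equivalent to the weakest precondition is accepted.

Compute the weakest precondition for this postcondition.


Working backward. After the program, the postcondition (n - 3 ≥ -2 ∨ d - e - 4 < 9) → (¬(d < e + 9)) must hold; in canonical form it is (n ≥ 1 ∨ d < e + 13) → (¬(d < e + 9)).
Then branch requires (2*n ≥ 9 ∨ d < e + 13) → (¬(d < e + 9)); else branch requires (d + 3*e ≥ -3 ∨ d < e + 13) → (¬(d < e + 9)).
Before the if: ((2*n = 10 → 2*n < 14) → ((2*n ≥ 9 ∨ d < e + 13) → (¬(d < e + 9)))) ∧ ((¬(2*n = 10 → 2*n < 14)) → ((d + 3*e ≥ -3 ∨ d < e + 13) → (¬(d < e + 9))))
Before e := 2*e - 1: ((2*n = 10 → 2*n < 14) → ((2*n ≥ 9 ∨ d < 2*e + 12) → (¬(d < 2*e + 8)))) ∧ ((¬(2*n = 10 → 2*n < 14)) → ((d + 6*e ≥ 0 ∨ d < 2*e + 12) → (¬(d < 2*e + 8))))
Before n := n + 9: ((2*n = -8 → 2*n < -4) → ((2*n ≥ -9 ∨ d < 2*e + 12) → (¬(d < 2*e + 8)))) ∧ ((¬(2*n = -8 → 2*n < -4)) → ((d + 6*e ≥ 0 ∨ d < 2*e + 12) → (¬(d < 2*e + 8))))
Answer: WP = ((2*n = -8 → 2*n < -4) → ((2*n ≥ -9 ∨ d < 2*e + 12) → (¬(d < 2*e + 8)))) ∧ ((¬(2*n = -8 → 2*n < -4)) → ((d + 6*e ≥ 0 ∨ d < 2*e + 12) → (¬(d < 2*e + 8))))


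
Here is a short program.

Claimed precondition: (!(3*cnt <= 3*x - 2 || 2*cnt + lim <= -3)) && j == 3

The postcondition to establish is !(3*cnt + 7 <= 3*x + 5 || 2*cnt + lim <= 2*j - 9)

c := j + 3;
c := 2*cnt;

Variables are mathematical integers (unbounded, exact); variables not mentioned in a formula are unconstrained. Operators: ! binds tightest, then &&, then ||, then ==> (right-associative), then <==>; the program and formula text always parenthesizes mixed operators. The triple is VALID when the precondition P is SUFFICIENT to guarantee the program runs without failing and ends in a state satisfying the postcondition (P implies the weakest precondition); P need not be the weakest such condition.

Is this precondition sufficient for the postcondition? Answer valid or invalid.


Working backward. After the program, the postcondition !(3*cnt + 7 <= 3*x + 5 || 2*cnt + lim <= 2*j - 9) must hold; in canonical form it is !(3*cnt <= 3*x - 2 || 2*cnt + lim <= 2*j - 9).
Before c := 2*cnt: !(3*cnt <= 3*x - 2 || 2*cnt + lim <= 2*j - 9)
Before c := j + 3: !(3*cnt <= 3*x - 2 || 2*cnt + lim <= 2*j - 9)
The weakest precondition is !(3*cnt <= 3*x - 2 || 2*cnt + lim <= 2*j - 9).
Check whether (!(3*cnt <= 3*x - 2 || 2*cnt + lim <= -3)) && j == 3 implies it.
Every state satisfying the precondition satisfies the weakest precondition: the implication holds.
Answer: valid


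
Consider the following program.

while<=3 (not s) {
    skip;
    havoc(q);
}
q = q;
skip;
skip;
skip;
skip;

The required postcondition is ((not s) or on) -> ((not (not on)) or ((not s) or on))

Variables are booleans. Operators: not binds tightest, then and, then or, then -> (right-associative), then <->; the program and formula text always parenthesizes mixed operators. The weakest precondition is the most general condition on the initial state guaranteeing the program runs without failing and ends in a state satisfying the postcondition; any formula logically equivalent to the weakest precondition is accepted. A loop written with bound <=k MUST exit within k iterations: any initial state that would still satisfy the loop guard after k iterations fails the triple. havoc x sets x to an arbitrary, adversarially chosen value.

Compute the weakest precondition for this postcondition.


Working backward. After the program, the postcondition ((not s) or on) -> ((not (not on)) or ((not s) or on)) must hold; in canonical form it is ((not s) or on) -> (on or (not s)).
Before skip: ((not s) or on) -> (on or (not s))
Before skip: ((not s) or on) -> (on or (not s))
Before skip: ((not s) or on) -> (on or (not s))
Before skip: ((not s) or on) -> (on or (not s))
Before q := q: ((not s) or on) -> (on or (not s))
Before the loop (bound <=3), unroll the exhaustion recursion (WP_0 = exit-now case; WP_j = one more guarded iteration, up to j = 3):
  WP_0: s and (((not s) or on) -> (on or (not s)))
  WP_1: ((not s) -> (s and (((not s) or on) -> (on or (not s))))) and (s -> (((not s) or on) -> (on or (not s))))
  WP_2: ((not s) -> (((not s) -> (s and (((not s) or on) -> (on or (not s))))) and (s -> (((not s) or on) -> (on or (not s)))))) and (s -> (((not s) or on) -> (on or (not s))))
  WP_3: ((not s) -> (((not s) -> (((not s) -> (s and (((not s) or on) -> (on or (not s))))) and (s -> (((not s) or on) -> (on or (not s)))))) and (s -> (((not s) or on) -> (on or (not s)))))) and (s -> (((not s) or on) -> (on or (not s))))
So before the loop: ((not s) -> (((not s) -> (((not s) -> (s and (((not s) or on) -> (on or (not s))))) and (s -> (((not s) or on) -> (on or (not s)))))) and (s -> (((not s) or on) -> (on or (not s)))))) and (s -> (((not s) or on) -> (on or (not s))))
Answer: WP = ((not s) -> (((not s) -> (((not s) -> (s and (((not s) or on) -> (on or (not s))))) and (s -> (((not s) or on) -> (on or (not s)))))) and (s -> (((not s) or on) -> (on or (not s)))))) and (s -> (((not s) or on) -> (on or (not s))))


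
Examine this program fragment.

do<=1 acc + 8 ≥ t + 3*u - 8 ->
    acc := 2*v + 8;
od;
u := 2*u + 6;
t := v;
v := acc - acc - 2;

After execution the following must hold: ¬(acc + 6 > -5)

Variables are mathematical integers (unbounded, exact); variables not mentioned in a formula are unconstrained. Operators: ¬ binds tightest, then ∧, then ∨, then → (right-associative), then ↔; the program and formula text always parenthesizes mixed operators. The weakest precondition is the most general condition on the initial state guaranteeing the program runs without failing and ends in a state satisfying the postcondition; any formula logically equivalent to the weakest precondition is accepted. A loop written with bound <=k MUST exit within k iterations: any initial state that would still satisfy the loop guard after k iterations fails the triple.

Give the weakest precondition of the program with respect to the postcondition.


Working backward. After the program, the postcondition ¬(acc + 6 > -5) must hold; in canonical form it is ¬(acc > -11).
Before v := acc - acc - 2: ¬(acc > -11)
Before t := v: ¬(acc > -11)
Before u := 2*u + 6: ¬(acc > -11)
Before the loop (bound <=1), unroll the exhaustion recursion (WP_0 = exit-now case; WP_j = one more guarded iteration, up to j = 1):
  WP_0: (¬(acc ≥ t + 3*u - 16)) ∧ (¬(acc > -11))
  WP_1: (acc ≥ t + 3*u - 16 → ((¬(2*v ≥ t + 3*u - 24)) ∧ (¬(2*v > -19)))) ∧ ((¬(acc ≥ t + 3*u - 16)) → (¬(acc > -11)))
So before the loop: (acc ≥ t + 3*u - 16 → ((¬(2*v ≥ t + 3*u - 24)) ∧ (¬(2*v > -19)))) ∧ ((¬(acc ≥ t + 3*u - 16)) → (¬(acc > -11)))
Answer: WP = (acc ≥ t + 3*u - 16 → ((¬(2*v ≥ t + 3*u - 24)) ∧ (¬(2*v > -19)))) ∧ ((¬(acc ≥ t + 3*u - 16)) → (¬(acc > -11)))


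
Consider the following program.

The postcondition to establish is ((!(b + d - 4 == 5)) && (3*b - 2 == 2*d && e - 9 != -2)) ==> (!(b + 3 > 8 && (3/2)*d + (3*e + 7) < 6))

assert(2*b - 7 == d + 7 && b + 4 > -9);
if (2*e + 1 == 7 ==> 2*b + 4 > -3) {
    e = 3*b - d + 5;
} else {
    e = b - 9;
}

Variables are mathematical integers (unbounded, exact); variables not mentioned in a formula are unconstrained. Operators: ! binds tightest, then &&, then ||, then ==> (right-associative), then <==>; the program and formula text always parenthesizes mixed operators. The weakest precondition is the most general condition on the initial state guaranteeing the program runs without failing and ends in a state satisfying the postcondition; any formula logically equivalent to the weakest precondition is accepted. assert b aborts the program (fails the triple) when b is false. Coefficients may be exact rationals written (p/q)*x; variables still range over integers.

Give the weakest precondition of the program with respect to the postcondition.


Working backward. After the program, the postcondition ((!(b + d - 4 == 5)) && (3*b - 2 == 2*d && e - 9 != -2)) ==> (!(b + 3 > 8 && (3/2)*d + (3*e + 7) < 6)) must hold; in canonical form it is ((!(b + d == 9)) && 3*b == 2*d + 2 && e != 7) ==> (!(b > 5 && (3/2)*d + 3*e < -1)).
Then branch requires ((!(b + d == 9)) && 3*b == 2*d + 2 && 3*b != d + 2) ==> (!(b > 5 && 9*b < (3/2)*d - 16)); else branch requires ((!(b + d == 9)) && 3*b == 2*d + 2 && b != 16) ==> (!(b > 5 && 3*b + (3/2)*d < 26)).
Before the if: ((2*e == 6 ==> 2*b > -7) ==> (((!(b + d == 9)) && 3*b == 2*d + 2 && 3*b != d + 2) ==> (!(b > 5 && 9*b < (3/2)*d - 16)))) && ((!(2*e == 6 ==> 2*b > -7)) ==> (((!(b + d == 9)) && 3*b == 2*d + 2 && b != 16) ==> (!(b > 5 && 3*b + (3/2)*d < 26))))
Before assert 2*b - 7 == d + 7 && b + 4 > -9: 2*b == d + 14 && b > -13 && ((2*e == 6 ==> 2*b > -7) ==> (((!(b + d == 9)) && 3*b == 2*d + 2 && 3*b != d + 2) ==> (!(b > 5 && 9*b < (3/2)*d - 16)))) && ((!(2*e == 6 ==> 2*b > -7)) ==> (((!(b + d == 9)) && 3*b == 2*d + 2 && b != 16) ==> (!(b > 5 && 3*b + (3/2)*d < 26))))
Answer: WP = 2*b == d + 14 && b > -13 && ((2*e == 6 ==> 2*b > -7) ==> (((!(b + d == 9)) && 3*b == 2*d + 2 && 3*b != d + 2) ==> (!(b > 5 && 9*b < (3/2)*d - 16)))) && ((!(2*e == 6 ==> 2*b > -7)) ==> (((!(b + d == 9)) && 3*b == 2*d + 2 && b != 16) ==> (!(b > 5 && 3*b + (3/2)*d < 26))))


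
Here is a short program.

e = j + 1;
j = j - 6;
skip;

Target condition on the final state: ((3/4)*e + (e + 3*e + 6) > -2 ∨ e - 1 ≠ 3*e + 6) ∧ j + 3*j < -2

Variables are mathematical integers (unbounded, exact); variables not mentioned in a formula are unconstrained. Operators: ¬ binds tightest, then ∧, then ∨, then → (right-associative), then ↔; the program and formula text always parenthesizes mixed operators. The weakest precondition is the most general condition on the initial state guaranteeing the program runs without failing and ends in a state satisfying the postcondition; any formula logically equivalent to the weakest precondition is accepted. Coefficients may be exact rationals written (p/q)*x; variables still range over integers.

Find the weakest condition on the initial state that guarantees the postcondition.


Working backward. After the program, the postcondition ((3/4)*e + (e + 3*e + 6) > -2 ∨ e - 1 ≠ 3*e + 6) ∧ j + 3*j < -2 must hold; in canonical form it is ((19/4)*e > -8 ∨ 2*e ≠ -7) ∧ 4*j < -2.
Before skip: ((19/4)*e > -8 ∨ 2*e ≠ -7) ∧ 4*j < -2
Before j := j - 6: ((19/4)*e > -8 ∨ 2*e ≠ -7) ∧ 4*j < 22
Before e := j + 1: ((19/4)*j > -51/4 ∨ 2*j ≠ -9) ∧ 4*j < 22
Answer: WP = ((19/4)*j > -51/4 ∨ 2*j ≠ -9) ∧ 4*j < 22


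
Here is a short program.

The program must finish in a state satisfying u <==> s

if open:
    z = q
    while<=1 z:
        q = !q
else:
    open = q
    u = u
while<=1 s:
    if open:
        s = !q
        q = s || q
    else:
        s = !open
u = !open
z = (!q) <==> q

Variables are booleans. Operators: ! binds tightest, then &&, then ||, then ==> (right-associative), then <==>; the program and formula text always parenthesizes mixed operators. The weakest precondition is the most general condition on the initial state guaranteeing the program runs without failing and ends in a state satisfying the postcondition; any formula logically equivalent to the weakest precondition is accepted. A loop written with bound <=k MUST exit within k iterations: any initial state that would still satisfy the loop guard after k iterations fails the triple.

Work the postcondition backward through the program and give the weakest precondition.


Working backward. After the program, u <==> s must hold.
Before z := (!q) <==> q: u <==> s
Before u := !open: (!open) <==> s
Before the loop (bound <=1), unroll the exhaustion recursion (WP_0 = exit-now case; WP_j = one more guarded iteration, up to j = 1):
  WP_0: (!s) && ((!open) <==> s)
  WP_1: (s ==> ((open ==> (q && ((!open) <==> (!q)))) && ((!open) ==> open))) && ((!s) ==> ((!open) <==> s))
So before the loop: (s ==> ((open ==> (q && ((!open) <==> (!q)))) && ((!open) ==> open))) && ((!s) ==> ((!open) <==> s))
Then branch requires (q ==> ((!q) && (s ==> ((open ==> ((!q) && ((!open) <==> q))) && ((!open) ==> open))) && ((!s) ==> ((!open) <==> s)))) && ((!q) ==> ((s ==> ((open ==> (q && ((!open) <==> (!q)))) && ((!open) ==> open))) && ((!s) ==> ((!open) <==> s)))); else branch requires (s ==> ((!q) ==> q)) && ((!s) ==> ((!q) <==> s)).
Before the if: (open ==> ((q ==> ((!q) && (s ==> ((open ==> ((!q) && ((!open) <==> q))) && ((!open) ==> open))) && ((!s) ==> ((!open) <==> s)))) && ((!q) ==> ((s ==> ((open ==> (q && ((!open) <==> (!q)))) && ((!open) ==> open))) && ((!s) ==> ((!open) <==> s)))))) && ((!open) ==> ((s ==> ((!q) ==> q)) && ((!s) ==> ((!q) <==> s))))
Answer: WP = (open ==> ((q ==> ((!q) && (s ==> ((open ==> ((!q) && ((!open) <==> q))) && ((!open) ==> open))) && ((!s) ==> ((!open) <==> s)))) && ((!q) ==> ((s ==> ((open ==> (q && ((!open) <==> (!q)))) && ((!open) ==> open))) && ((!s) ==> ((!open) <==> s)))))) && ((!open) ==> ((s ==> ((!q) ==> q)) && ((!s) ==> ((!q) <==> s))))


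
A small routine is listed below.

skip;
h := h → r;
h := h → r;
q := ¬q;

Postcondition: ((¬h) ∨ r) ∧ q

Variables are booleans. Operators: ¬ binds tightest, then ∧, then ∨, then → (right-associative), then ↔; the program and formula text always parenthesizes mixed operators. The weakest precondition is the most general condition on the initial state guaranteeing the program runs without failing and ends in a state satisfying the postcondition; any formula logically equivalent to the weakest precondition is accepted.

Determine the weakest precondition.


Working backward. After the program, ((¬h) ∨ r) ∧ q must hold.
Before q := ¬q: ((¬h) ∨ r) ∧ (¬q)
Before h := h → r: ((¬(h → r)) ∨ r) ∧ (¬q)
Before h := h → r: ((¬((h → r) → r)) ∨ r) ∧ (¬q)
Before skip: ((¬((h → r) → r)) ∨ r) ∧ (¬q)
Answer: WP = ((¬((h → r) → r)) ∨ r) ∧ (¬q)


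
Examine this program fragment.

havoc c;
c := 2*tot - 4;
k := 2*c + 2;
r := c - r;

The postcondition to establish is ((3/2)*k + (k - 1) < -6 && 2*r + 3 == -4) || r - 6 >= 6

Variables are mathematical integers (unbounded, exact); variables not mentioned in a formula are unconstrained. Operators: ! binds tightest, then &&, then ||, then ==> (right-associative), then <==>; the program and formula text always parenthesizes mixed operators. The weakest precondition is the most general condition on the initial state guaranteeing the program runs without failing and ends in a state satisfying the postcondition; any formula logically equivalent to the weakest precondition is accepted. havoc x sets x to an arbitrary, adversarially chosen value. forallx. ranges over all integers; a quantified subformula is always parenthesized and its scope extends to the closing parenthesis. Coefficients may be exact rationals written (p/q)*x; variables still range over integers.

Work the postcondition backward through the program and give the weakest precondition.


Working backward. After the program, the postcondition ((3/2)*k + (k - 1) < -6 && 2*r + 3 == -4) || r - 6 >= 6 must hold; in canonical form it is ((5/2)*k < -5 && 2*r == -7) || r >= 12.
Before r := c - r: ((5/2)*k < -5 && 2*c == 2*r - 7) || c >= r + 12
Before k := 2*c + 2: (5*c < -10 && 2*c == 2*r - 7) || c >= r + 12
Before c := 2*tot - 4: (10*tot < 10 && 4*tot == 2*r + 1) || 2*tot >= r + 16
Before havoc c: (10*tot < 10 && 4*tot == 2*r + 1) || 2*tot >= r + 16
Answer: WP = (10*tot < 10 && 4*tot == 2*r + 1) || 2*tot >= r + 16


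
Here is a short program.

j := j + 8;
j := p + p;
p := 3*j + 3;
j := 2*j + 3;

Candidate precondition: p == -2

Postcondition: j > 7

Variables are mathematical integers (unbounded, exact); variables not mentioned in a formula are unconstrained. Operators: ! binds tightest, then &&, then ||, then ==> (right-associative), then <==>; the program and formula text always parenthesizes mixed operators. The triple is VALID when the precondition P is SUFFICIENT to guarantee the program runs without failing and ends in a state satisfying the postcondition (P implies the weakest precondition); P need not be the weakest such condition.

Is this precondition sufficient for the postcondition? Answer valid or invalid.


Working backward. After the program, j > 7 must hold.
Before j := 2*j + 3: 2*j > 4
Before p := 3*j + 3: 2*j > 4
Before j := p + p: 4*p > 4
Before j := j + 8: 4*p > 4
The weakest precondition is 4*p > 4.
Check whether p == -2 implies it.
Countermodel: at the initial state p = -2, the precondition holds but the weakest precondition fails.
Answer: invalid


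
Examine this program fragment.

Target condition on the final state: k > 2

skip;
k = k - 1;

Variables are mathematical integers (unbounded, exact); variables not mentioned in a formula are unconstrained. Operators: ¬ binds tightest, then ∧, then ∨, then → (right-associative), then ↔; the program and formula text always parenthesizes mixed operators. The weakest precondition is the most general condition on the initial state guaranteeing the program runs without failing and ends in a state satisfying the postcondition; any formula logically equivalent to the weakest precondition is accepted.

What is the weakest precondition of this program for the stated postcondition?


Working backward. After the program, k > 2 must hold.
Before k := k - 1: k > 3
Before skip: k > 3
Answer: WP = k > 3


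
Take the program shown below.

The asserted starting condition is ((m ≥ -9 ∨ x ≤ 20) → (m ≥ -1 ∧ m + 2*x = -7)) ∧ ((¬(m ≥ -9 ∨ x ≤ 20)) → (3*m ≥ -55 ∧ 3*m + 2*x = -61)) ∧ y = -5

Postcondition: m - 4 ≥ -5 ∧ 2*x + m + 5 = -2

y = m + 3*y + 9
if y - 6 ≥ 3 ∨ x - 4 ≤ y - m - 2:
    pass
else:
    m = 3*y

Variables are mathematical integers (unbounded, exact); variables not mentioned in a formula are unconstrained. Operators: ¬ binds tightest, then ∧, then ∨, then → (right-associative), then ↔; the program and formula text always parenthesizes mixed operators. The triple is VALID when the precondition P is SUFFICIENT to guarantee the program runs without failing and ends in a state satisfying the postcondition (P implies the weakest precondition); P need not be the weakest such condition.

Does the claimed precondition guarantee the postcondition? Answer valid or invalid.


Working backward. After the program, the postcondition m - 4 ≥ -5 ∧ 2*x + m + 5 = -2 must hold; in canonical form it is m ≥ -1 ∧ m + 2*x = -7.
Then branch requires m ≥ -1 ∧ m + 2*x = -7; else branch requires 3*y ≥ -1 ∧ 2*x + 3*y = -7.
Before the if: ((y ≥ 9 ∨ m + x ≤ y + 2) → (m ≥ -1 ∧ m + 2*x = -7)) ∧ ((¬(y ≥ 9 ∨ m + x ≤ y + 2)) → (3*y ≥ -1 ∧ 2*x + 3*y = -7))
Before y := m + 3*y + 9: ((m + 3*y ≥ 0 ∨ x ≤ 3*y + 11) → (m ≥ -1 ∧ m + 2*x = -7)) ∧ ((¬(m + 3*y ≥ 0 ∨ x ≤ 3*y + 11)) → (3*m + 9*y ≥ -28 ∧ 3*m + 2*x + 9*y = -34))
The weakest precondition is ((m + 3*y ≥ 0 ∨ x ≤ 3*y + 11) → (m ≥ -1 ∧ m + 2*x = -7)) ∧ ((¬(m + 3*y ≥ 0 ∨ x ≤ 3*y + 11)) → (3*m + 9*y ≥ -28 ∧ 3*m + 2*x + 9*y = -34)).
Check whether ((m ≥ -9 ∨ x ≤ 20) → (m ≥ -1 ∧ m + 2*x = -7)) ∧ ((¬(m ≥ -9 ∨ x ≤ 20)) → (3*m ≥ -55 ∧ 3*m + 2*x = -61)) ∧ y = -5 implies it.
Countermodel: at the initial state m = -1, x = -3, y = -5, the precondition holds but the weakest precondition fails.
Answer: invalid


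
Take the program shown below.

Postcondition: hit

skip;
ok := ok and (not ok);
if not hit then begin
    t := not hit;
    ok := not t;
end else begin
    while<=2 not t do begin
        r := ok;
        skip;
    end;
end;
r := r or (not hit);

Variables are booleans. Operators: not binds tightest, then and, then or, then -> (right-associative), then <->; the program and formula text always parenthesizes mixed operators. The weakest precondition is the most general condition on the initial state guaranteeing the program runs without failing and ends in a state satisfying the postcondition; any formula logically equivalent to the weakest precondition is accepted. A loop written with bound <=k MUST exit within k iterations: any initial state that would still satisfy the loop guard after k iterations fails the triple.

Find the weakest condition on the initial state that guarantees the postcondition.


Working backward. After the program, hit must hold.
Before r := r or (not hit): hit
Then branch requires hit; else branch requires ((not t) -> (((not t) -> (t and hit)) and (t -> hit))) and (t -> hit).
Before the if: ((not hit) -> hit) and (hit -> (((not t) -> (((not t) -> (t and hit)) and (t -> hit))) and (t -> hit)))
Before ok := ok and (not ok): ((not hit) -> hit) and (hit -> (((not t) -> (((not t) -> (t and hit)) and (t -> hit))) and (t -> hit)))
Before skip: ((not hit) -> hit) and (hit -> (((not t) -> (((not t) -> (t and hit)) and (t -> hit))) and (t -> hit)))
Answer: WP = ((not hit) -> hit) and (hit -> (((not t) -> (((not t) -> (t and hit)) and (t -> hit))) and (t -> hit)))


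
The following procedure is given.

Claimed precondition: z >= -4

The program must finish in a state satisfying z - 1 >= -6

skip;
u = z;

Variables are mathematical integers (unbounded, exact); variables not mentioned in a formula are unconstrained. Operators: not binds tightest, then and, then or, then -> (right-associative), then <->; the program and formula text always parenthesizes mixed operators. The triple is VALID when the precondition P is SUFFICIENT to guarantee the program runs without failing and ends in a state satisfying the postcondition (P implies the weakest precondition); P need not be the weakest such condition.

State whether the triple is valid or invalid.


Working backward. After the program, the postcondition z - 1 >= -6 must hold; in canonical form it is z >= -5.
Before u := z: z >= -5
Before skip: z >= -5
The weakest precondition is z >= -5.
Check whether z >= -4 implies it.
Every state satisfying the precondition satisfies the weakest precondition: the implication holds.
Answer: valid


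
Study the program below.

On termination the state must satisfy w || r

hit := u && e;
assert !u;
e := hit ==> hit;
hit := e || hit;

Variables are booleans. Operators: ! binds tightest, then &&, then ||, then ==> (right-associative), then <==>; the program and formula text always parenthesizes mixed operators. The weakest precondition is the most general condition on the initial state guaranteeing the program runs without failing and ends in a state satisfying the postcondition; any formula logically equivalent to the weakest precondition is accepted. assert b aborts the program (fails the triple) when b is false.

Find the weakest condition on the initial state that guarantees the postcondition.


Working backward. After the program, w || r must hold.
Before hit := e || hit: w || r
Before e := hit ==> hit: w || r
Before assert !u: (!u) && (w || r)
Before hit := u && e: (!u) && (w || r)
Answer: WP = (!u) && (w || r)


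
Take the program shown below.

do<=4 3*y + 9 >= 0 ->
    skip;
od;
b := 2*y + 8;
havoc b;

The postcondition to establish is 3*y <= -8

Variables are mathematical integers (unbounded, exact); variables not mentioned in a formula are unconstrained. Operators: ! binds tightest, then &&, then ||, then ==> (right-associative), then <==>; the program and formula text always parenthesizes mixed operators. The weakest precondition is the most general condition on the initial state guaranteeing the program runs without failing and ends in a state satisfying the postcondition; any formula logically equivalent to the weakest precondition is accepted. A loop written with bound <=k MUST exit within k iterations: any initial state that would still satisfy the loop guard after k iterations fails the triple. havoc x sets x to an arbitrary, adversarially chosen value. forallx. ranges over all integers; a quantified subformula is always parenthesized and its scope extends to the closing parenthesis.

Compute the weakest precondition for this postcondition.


Working backward. After the program, 3*y <= -8 must hold.
Before havoc b: 3*y <= -8
Before b := 2*y + 8: 3*y <= -8
Before the loop (bound <=4), unroll the exhaustion recursion (WP_0 = exit-now case; WP_j = one more guarded iteration, up to j = 4):
  WP_0: (!(3*y >= -9)) && 3*y <= -8
  WP_1: (3*y >= -9 ==> ((!(3*y >= -9)) && 3*y <= -8)) && ((!(3*y >= -9)) ==> 3*y <= -8)
  WP_2: (3*y >= -9 ==> ((3*y >= -9 ==> ((!(3*y >= -9)) && 3*y <= -8)) && ((!(3*y >= -9)) ==> 3*y <= -8))) && ((!(3*y >= -9)) ==> 3*y <= -8)
  WP_3: (3*y >= -9 ==> ((3*y >= -9 ==> ((3*y >= -9 ==> ((!(3*y >= -9)) && 3*y <= -8)) && ((!(3*y >= -9)) ==> 3*y <= -8))) && ((!(3*y >= -9)) ==> 3*y <= -8))) && ((!(3*y >= -9)) ==> 3*y <= -8)
  WP_4: (3*y >= -9 ==> ((3*y >= -9 ==> ((3*y >= -9 ==> ((3*y >= -9 ==> ((!(3*y >= -9)) && 3*y <= -8)) && ((!(3*y >= -9)) ==> 3*y <= -8))) && ((!(3*y >= -9)) ==> 3*y <= -8))) && ((!(3*y >= -9)) ==> 3*y <= -8))) && ((!(3*y >= -9)) ==> 3*y <= -8)
So before the loop: (3*y >= -9 ==> ((3*y >= -9 ==> ((3*y >= -9 ==> ((3*y >= -9 ==> ((!(3*y >= -9)) && 3*y <= -8)) && ((!(3*y >= -9)) ==> 3*y <= -8))) && ((!(3*y >= -9)) ==> 3*y <= -8))) && ((!(3*y >= -9)) ==> 3*y <= -8))) && ((!(3*y >= -9)) ==> 3*y <= -8)
Answer: WP = (3*y >= -9 ==> ((3*y >= -9 ==> ((3*y >= -9 ==> ((3*y >= -9 ==> ((!(3*y >= -9)) && 3*y <= -8)) && ((!(3*y >= -9)) ==> 3*y <= -8))) && ((!(3*y >= -9)) ==> 3*y <= -8))) && ((!(3*y >= -9)) ==> 3*y <= -8))) && ((!(3*y >= -9)) ==> 3*y <= -8)
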